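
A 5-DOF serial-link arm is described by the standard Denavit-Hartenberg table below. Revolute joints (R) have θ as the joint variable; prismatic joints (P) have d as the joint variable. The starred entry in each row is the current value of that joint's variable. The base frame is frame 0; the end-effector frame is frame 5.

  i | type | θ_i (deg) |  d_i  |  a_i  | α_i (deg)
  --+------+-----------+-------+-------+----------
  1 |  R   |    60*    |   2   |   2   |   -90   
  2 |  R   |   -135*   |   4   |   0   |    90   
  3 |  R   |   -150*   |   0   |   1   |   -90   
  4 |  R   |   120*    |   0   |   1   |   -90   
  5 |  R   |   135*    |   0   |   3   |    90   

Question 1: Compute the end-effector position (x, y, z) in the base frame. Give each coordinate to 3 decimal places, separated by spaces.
after link 1: o_1 = (1.0000, 1.7321, 2.0000)
after link 2: o_2 = (-2.4641, 3.7321, 2.0000)
after link 3: o_3 = (-1.7249, 4.0124, 1.3876)
after link 4: o_4 = (-1.7883, 4.4025, 2.3062)
after link 5: o_5 = (-2.8698, 5.1430, -0.3924)

-2.870 5.143 -0.392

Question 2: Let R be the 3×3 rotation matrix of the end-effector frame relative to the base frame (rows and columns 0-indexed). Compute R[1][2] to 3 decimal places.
End-effector z-axis (col 2 of R) = (-0.4502,0.7986,0.3995)
R[1][2] = 0.7986

0.799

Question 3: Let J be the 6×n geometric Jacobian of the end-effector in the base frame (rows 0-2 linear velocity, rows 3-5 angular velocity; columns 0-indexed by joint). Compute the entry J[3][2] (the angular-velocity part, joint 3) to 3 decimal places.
-0.354

axis z_2 = (-0.3536,-0.6124,-0.7071); lever o_n−o_2 = (-0.4057,1.4109,-2.3924)
cross product → J_v[:, 2] = (2.4627,-0.5590,-0.7473)
J_ω[:, 2] = z_2
entry J[3][2] = -0.3536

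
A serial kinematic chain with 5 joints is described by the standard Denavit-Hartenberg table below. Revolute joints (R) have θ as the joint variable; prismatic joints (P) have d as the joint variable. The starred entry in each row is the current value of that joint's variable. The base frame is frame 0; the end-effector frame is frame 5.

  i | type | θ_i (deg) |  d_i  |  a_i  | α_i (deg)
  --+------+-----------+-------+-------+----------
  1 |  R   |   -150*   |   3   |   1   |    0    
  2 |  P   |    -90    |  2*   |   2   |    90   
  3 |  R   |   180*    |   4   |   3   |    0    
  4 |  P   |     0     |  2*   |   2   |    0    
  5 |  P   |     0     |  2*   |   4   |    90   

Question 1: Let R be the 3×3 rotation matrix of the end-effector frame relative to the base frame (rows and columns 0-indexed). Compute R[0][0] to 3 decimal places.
0.500

End-effector x-axis (col 0 of R) = (0.5000,-0.8660,0.0000)
R[0][0] = 0.5000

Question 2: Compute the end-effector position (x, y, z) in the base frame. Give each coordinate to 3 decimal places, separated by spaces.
after link 1: o_1 = (-0.8660, -0.5000, 3.0000)
after link 2: o_2 = (-1.8660, 1.2321, 5.0000)
after link 3: o_3 = (3.0981, 0.6340, 5.0000)
after link 4: o_4 = (5.8301, -0.0981, 5.0000)
after link 5: o_5 = (9.5622, -2.5622, 5.0000)

9.562 -2.562 5.000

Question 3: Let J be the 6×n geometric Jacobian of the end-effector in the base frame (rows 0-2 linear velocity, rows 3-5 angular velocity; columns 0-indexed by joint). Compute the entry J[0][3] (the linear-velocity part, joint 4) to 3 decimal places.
0.866

prismatic axis z_3 = (0.8660,0.5000,0.0000)
J_v[:, 3] = z_3; J_ω[:, 3] = (0,0,0)
entry J[0][3] = 0.8660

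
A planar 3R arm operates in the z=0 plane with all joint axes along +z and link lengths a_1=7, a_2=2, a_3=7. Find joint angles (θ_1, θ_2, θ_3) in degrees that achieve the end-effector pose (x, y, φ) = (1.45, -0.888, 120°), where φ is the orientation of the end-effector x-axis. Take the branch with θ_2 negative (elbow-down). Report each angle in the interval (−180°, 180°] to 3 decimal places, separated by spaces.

-45.005 -44.975 -150.020

wrist centre = target − a_3·(cos φ, sin φ) = (4.9500, -6.9502)
cos θ_2 = (72.8075−7²−2²)/(2·7·2) = 0.7074; θ_2 = -44.9754° (elbow-down)
β = atan2(-6.9502,4.9500) = -54.5411°; ψ = atan2(-1.4136,8.4148) = -9.5361°
θ_1 = β − ψ = -45.0050°
θ_3 = φ − θ_1 − θ_2 = -150.0196° (wrapped to (-180°,180°])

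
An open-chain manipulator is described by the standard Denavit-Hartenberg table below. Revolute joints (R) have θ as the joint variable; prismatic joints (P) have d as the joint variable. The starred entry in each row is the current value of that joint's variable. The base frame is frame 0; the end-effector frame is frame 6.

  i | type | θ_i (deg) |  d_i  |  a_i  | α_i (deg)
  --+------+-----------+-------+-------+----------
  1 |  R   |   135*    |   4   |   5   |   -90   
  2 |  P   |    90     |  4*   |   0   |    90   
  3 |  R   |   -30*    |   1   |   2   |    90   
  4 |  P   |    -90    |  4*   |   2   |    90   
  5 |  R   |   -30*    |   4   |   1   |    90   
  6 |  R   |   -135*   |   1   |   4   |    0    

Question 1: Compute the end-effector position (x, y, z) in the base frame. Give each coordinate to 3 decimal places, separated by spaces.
-4.358 4.245 5.307

after link 1: o_1 = (-3.5355, 3.5355, 4.0000)
after link 2: o_2 = (-6.3640, 0.7071, 4.0000)
after link 3: o_3 = (-6.3640, 2.1213, 2.2679)
after link 4: o_4 = (-2.5003, 3.1566, 4.2679)
after link 5: o_5 = (-3.6083, 0.8238, 7.4821)
after link 6: o_6 = (-4.3582, 4.2451, 5.3067)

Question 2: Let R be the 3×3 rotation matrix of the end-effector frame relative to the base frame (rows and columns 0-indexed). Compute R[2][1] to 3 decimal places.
End-effector y-axis (col 1 of R) = (0.4665,-0.3995,-0.7891)
R[2][1] = -0.7891

-0.789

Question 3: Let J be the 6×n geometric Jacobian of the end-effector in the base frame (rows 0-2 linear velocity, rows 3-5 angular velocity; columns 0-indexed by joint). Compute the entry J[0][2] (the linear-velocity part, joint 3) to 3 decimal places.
0.924

axis z_2 = (-0.7071,0.7071,0.0000); lever o_n−o_2 = (2.0058,3.5380,1.3067)
cross product → J_v[:, 2] = (0.9239,0.9239,-3.9200)
J_ω[:, 2] = z_2
entry J[0][2] = 0.9239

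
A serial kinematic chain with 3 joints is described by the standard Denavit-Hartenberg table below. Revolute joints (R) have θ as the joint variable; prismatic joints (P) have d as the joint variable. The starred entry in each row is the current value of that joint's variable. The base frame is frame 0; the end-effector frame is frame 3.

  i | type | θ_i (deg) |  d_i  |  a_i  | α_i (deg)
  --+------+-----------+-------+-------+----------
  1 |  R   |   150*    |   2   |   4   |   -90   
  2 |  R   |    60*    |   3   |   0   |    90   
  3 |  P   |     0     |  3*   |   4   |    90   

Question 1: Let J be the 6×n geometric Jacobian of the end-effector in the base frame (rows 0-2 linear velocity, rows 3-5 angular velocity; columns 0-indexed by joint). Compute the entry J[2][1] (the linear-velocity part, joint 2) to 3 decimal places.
-4.598

axis z_1 = (-0.5000,-0.8660,0.0000); lever o_n−o_1 = (-5.4821,-0.2990,-1.9641)
cross product → J_v[:, 1] = (1.7010,-0.9821,-4.5981)
J_ω[:, 1] = z_1
entry J[2][1] = -4.5981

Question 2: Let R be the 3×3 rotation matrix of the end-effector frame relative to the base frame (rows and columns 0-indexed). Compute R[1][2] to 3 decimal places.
End-effector z-axis (col 2 of R) = (0.5000,0.8660,0.0000)
R[1][2] = 0.8660

0.866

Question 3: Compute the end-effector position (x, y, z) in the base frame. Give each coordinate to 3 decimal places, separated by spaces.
after link 1: o_1 = (-3.4641, 2.0000, 2.0000)
after link 2: o_2 = (-4.9641, -0.5981, 2.0000)
after link 3: o_3 = (-8.9462, 1.7010, 0.0359)

-8.946 1.701 0.036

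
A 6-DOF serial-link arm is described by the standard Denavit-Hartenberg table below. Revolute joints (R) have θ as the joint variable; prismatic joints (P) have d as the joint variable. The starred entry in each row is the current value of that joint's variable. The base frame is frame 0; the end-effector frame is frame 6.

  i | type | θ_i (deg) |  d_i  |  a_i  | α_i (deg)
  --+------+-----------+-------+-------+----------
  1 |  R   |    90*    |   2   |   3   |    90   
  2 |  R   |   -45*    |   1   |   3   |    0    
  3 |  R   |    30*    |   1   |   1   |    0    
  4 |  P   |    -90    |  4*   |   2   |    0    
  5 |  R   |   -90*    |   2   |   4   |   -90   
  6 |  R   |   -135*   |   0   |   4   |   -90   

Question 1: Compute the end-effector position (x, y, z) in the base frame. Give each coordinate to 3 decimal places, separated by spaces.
10.828 4.438 -2.009

after link 1: o_1 = (0.0000, 3.0000, 2.0000)
after link 2: o_2 = (1.0000, 5.1213, -0.1213)
after link 3: o_3 = (2.0000, 6.0872, -0.3801)
after link 4: o_4 = (6.0000, 5.5696, -2.3120)
after link 5: o_5 = (8.0000, 1.7059, -1.2767)
after link 6: o_6 = (10.8284, 4.4380, -2.0088)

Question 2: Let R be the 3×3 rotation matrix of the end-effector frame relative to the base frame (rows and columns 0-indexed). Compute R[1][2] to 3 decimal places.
End-effector z-axis (col 2 of R) = (0.7071,-0.6830,0.1830)
R[1][2] = -0.6830

-0.683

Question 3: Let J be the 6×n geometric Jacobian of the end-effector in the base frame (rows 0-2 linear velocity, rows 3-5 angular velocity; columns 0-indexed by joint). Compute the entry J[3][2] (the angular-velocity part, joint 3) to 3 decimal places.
1.000

axis z_2 = (1.0000,-0.0000,0.0000); lever o_n−o_2 = (9.8284,-0.6834,-1.8874)
cross product → J_v[:, 2] = (0.0000,1.8874,-0.6834)
J_ω[:, 2] = z_2
entry J[3][2] = 1.0000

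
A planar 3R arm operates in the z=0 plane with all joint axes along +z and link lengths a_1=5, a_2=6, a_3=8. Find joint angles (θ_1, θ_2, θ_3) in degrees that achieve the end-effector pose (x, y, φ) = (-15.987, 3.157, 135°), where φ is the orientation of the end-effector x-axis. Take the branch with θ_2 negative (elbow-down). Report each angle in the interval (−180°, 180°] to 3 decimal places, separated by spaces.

wrist centre = target − a_3·(cos φ, sin φ) = (-10.3301, -2.4999)
cos θ_2 = (112.9612−5²−6²)/(2·5·6) = 0.8660; θ_2 = -30.0007° (elbow-down)
β = atan2(-2.4999,-10.3301) = -166.3962°; ψ = atan2(-3.0001,10.1961) = -16.3958°
θ_1 = β − ψ = -150.0004°
θ_3 = φ − θ_1 − θ_2 = -44.9989° (wrapped to (-180°,180°])

-150.000 -30.001 -44.999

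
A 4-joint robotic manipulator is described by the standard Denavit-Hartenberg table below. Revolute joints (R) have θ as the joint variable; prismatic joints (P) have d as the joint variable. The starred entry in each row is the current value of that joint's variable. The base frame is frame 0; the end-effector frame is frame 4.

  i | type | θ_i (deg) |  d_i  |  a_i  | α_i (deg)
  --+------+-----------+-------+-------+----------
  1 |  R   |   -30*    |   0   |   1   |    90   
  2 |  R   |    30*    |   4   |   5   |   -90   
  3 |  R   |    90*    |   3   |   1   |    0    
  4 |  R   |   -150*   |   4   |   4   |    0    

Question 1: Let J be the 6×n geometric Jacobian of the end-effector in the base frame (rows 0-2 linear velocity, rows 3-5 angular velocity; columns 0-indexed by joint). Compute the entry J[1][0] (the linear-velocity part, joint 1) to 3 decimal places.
-0.147

axis z_0 = ẑ; lever o_n−o_0 = (-0.1471,-7.3792,9.5622)
cross product → J_v[:, 0] = (7.3792,-0.1471,0.0000)
J_ω[:, 0] = z_0
entry J[1][0] = -0.1471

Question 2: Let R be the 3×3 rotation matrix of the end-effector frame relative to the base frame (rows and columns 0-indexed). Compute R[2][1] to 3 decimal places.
0.433

End-effector y-axis (col 1 of R) = (0.8995,0.0580,0.4330)
R[2][1] = 0.4330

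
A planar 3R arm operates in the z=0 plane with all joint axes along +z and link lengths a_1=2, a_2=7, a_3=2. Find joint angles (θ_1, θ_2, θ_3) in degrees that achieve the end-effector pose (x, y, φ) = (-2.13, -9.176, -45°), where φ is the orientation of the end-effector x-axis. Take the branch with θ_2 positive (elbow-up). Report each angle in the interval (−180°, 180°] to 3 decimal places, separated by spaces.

-149.984 44.977 60.006

wrist centre = target − a_3·(cos φ, sin φ) = (-3.5442, -7.7618)
cos θ_2 = (72.8068−2²−7²)/(2·2·7) = 0.7074; θ_2 = 44.9775° (elbow-up)
β = atan2(-7.7618,-3.5442) = -114.5425°; ψ = atan2(4.9478,6.9517) = 35.4410°
θ_1 = β − ψ = -149.9835°
θ_3 = φ − θ_1 − θ_2 = 60.0061° (wrapped to (-180°,180°])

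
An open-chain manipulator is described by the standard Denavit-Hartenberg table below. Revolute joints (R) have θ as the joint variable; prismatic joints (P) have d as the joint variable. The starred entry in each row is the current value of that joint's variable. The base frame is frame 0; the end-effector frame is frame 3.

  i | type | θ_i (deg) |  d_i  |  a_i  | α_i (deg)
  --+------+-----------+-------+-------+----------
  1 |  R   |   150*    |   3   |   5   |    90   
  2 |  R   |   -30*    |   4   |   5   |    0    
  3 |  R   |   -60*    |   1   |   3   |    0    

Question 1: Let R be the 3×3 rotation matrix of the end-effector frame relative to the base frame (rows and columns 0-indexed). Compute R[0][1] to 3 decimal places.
-0.866

End-effector y-axis (col 1 of R) = (-0.8660,0.5000,0.0000)
R[0][1] = -0.8660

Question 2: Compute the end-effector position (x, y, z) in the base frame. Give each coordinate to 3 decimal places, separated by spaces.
-5.580 8.995 -2.500

after link 1: o_1 = (-4.3301, 2.5000, 3.0000)
after link 2: o_2 = (-6.0801, 8.1292, 0.5000)
after link 3: o_3 = (-5.5801, 8.9952, -2.5000)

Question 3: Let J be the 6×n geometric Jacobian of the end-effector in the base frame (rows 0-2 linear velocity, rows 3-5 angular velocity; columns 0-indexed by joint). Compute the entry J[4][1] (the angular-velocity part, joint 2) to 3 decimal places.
0.866

axis z_1 = (0.5000,0.8660,0.0000); lever o_n−o_1 = (-1.2500,6.4952,-5.5000)
cross product → J_v[:, 1] = (-4.7631,2.7500,4.3301)
J_ω[:, 1] = z_1
entry J[4][1] = 0.8660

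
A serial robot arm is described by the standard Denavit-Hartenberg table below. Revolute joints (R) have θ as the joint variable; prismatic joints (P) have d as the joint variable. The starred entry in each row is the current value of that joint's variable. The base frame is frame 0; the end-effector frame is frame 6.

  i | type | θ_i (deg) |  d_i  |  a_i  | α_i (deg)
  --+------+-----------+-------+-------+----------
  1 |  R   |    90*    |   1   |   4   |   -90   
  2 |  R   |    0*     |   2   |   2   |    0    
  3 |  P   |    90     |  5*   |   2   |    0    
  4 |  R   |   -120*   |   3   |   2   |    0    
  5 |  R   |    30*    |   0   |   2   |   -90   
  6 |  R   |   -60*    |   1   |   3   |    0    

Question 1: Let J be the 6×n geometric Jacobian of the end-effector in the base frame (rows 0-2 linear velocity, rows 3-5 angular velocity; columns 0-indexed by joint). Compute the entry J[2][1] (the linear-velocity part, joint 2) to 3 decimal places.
axis z_1 = (-1.0000,0.0000,0.0000); lever o_n−o_1 = (-12.5981,7.2321,-2.0000)
cross product → J_v[:, 1] = (-0.0000,-2.0000,-7.2321)
J_ω[:, 1] = z_1
entry J[2][1] = -7.2321

-7.232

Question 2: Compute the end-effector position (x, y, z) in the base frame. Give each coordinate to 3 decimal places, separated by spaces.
after link 1: o_1 = (0.0000, 4.0000, 1.0000)
after link 2: o_2 = (-2.0000, 6.0000, 1.0000)
after link 3: o_3 = (-7.0000, 6.0000, -1.0000)
after link 4: o_4 = (-10.0000, 7.7321, 0.0000)
after link 5: o_5 = (-10.0000, 9.7321, 0.0000)
after link 6: o_6 = (-12.5981, 11.2321, -1.0000)

-12.598 11.232 -1.000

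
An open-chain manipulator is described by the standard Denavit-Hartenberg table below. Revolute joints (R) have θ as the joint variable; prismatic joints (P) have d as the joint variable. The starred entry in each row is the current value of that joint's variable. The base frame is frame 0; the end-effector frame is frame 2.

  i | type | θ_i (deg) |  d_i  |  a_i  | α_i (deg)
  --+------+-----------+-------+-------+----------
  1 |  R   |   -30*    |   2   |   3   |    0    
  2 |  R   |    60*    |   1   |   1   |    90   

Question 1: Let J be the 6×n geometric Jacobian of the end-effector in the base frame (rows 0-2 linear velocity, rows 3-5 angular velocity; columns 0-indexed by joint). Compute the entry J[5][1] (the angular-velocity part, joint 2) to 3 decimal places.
1.000

axis z_1 = (0.0000,0.0000,1.0000); lever o_n−o_1 = (0.8660,0.5000,1.0000)
cross product → J_v[:, 1] = (-0.5000,0.8660,0.0000)
J_ω[:, 1] = z_1
entry J[5][1] = 1.0000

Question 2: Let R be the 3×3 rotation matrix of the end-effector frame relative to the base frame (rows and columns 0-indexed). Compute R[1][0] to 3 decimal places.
End-effector x-axis (col 0 of R) = (0.8660,0.5000,0.0000)
R[1][0] = 0.5000

0.500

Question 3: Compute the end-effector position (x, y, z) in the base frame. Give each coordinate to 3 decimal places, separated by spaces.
3.464 -1.000 3.000

after link 1: o_1 = (2.5981, -1.5000, 2.0000)
after link 2: o_2 = (3.4641, -1.0000, 3.0000)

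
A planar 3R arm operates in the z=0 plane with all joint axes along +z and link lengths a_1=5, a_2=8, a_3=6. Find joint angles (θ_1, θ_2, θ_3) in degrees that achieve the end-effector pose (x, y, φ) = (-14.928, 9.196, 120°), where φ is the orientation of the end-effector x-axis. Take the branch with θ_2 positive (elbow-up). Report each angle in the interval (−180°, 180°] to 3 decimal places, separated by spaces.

142.918 30.009 -52.927

wrist centre = target − a_3·(cos φ, sin φ) = (-11.9280, 3.9998)
cos θ_2 = (158.2760−5²−8²)/(2·5·8) = 0.8659; θ_2 = 30.0087° (elbow-up)
β = atan2(3.9998,-11.9280) = 161.4620°; ψ = atan2(4.0011,11.9276) = 18.5438°
θ_1 = β − ψ = 142.9183°
θ_3 = φ − θ_1 − θ_2 = -52.9269° (wrapped to (-180°,180°])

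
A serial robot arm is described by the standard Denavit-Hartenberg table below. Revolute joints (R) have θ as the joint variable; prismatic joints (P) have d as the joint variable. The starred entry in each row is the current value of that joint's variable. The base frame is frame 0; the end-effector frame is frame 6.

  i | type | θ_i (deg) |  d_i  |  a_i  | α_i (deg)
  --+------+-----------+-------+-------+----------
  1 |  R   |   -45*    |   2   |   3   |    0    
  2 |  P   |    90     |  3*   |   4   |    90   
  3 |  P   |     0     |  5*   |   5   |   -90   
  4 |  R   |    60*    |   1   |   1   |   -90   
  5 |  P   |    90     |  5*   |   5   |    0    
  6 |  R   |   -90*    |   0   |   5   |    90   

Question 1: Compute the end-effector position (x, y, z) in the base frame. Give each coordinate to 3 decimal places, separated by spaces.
5.638 5.209 1.000

after link 1: o_1 = (2.1213, -2.1213, 2.0000)
after link 2: o_2 = (4.9497, 0.7071, 5.0000)
after link 3: o_3 = (12.0208, 0.7071, 5.0000)
after link 4: o_4 = (11.7620, 1.6730, 6.0000)
after link 5: o_5 = (6.9324, 0.3789, 1.0000)
after link 6: o_6 = (5.6383, 5.2086, 1.0000)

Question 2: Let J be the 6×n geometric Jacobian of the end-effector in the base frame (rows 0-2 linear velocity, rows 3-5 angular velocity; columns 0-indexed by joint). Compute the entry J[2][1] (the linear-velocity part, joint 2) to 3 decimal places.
1.000

prismatic axis z_1 = (0.0000,0.0000,1.0000)
J_v[:, 1] = z_1; J_ω[:, 1] = (0,0,0)
entry J[2][1] = 1.0000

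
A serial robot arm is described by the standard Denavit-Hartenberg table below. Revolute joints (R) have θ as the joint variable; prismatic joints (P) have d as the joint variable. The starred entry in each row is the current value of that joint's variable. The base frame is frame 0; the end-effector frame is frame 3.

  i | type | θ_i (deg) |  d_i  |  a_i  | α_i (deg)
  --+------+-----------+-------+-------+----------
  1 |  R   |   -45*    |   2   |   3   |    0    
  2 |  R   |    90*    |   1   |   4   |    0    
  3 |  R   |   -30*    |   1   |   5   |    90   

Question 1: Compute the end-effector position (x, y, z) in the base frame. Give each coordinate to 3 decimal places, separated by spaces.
9.779 2.001 4.000

after link 1: o_1 = (2.1213, -2.1213, 2.0000)
after link 2: o_2 = (4.9497, 0.7071, 3.0000)
after link 3: o_3 = (9.7794, 2.0012, 4.0000)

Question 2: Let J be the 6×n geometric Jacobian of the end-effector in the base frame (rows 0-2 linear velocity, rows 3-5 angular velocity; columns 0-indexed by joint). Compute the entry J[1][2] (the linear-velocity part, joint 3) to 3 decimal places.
4.830

axis z_2 = (0.0000,0.0000,1.0000); lever o_n−o_2 = (4.8296,1.2941,1.0000)
cross product → J_v[:, 2] = (-1.2941,4.8296,0.0000)
J_ω[:, 2] = z_2
entry J[1][2] = 4.8296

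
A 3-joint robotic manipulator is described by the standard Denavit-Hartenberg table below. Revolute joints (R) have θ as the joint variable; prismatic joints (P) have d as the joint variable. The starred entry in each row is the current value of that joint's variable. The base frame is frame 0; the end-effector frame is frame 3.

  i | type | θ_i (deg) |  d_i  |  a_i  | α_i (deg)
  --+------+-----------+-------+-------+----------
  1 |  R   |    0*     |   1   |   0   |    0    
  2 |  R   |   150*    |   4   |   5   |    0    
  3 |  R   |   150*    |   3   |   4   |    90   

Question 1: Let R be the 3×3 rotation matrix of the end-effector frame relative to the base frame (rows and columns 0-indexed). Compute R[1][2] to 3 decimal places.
End-effector z-axis (col 2 of R) = (-0.8660,-0.5000,0.0000)
R[1][2] = -0.5000

-0.500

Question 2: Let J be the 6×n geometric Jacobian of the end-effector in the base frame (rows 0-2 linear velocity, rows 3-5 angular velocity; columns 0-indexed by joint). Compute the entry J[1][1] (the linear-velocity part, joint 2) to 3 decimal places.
axis z_1 = (0.0000,0.0000,1.0000); lever o_n−o_1 = (-2.3301,-0.9641,7.0000)
cross product → J_v[:, 1] = (0.9641,-2.3301,0.0000)
J_ω[:, 1] = z_1
entry J[1][1] = -2.3301

-2.330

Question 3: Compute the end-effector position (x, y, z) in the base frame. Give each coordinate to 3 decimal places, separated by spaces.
after link 1: o_1 = (0.0000, 0.0000, 1.0000)
after link 2: o_2 = (-4.3301, 2.5000, 5.0000)
after link 3: o_3 = (-2.3301, -0.9641, 8.0000)

-2.330 -0.964 8.000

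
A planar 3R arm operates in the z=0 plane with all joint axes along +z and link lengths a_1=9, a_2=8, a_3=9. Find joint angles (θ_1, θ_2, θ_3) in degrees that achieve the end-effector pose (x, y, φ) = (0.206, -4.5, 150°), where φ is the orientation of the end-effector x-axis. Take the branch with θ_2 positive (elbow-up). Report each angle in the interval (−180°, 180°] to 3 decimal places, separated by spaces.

wrist centre = target − a_3·(cos φ, sin φ) = (8.0002, -9.0000)
cos θ_2 = (145.0037−9²−8²)/(2·9·8) = 0.0000; θ_2 = 89.9985° (elbow-up)
β = atan2(-9.0000,8.0002) = -48.3656°; ψ = atan2(8.0000,9.0002) = 41.6329°
θ_1 = β − ψ = -89.9985°
θ_3 = φ − θ_1 − θ_2 = 150.0000° (wrapped to (-180°,180°])

-89.999 89.999 150.000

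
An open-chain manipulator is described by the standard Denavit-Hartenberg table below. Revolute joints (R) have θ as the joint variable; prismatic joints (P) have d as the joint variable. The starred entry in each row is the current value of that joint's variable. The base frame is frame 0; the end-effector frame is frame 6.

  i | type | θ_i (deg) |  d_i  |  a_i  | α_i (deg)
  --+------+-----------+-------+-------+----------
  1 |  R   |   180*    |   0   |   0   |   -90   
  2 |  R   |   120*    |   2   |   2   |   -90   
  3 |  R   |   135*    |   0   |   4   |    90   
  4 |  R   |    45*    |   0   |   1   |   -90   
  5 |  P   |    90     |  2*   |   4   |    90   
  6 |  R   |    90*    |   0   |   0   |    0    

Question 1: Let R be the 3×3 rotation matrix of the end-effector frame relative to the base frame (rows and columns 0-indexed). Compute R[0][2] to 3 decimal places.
End-effector z-axis (col 2 of R) = (0.3624,0.5000,0.7866)
R[0][2] = 0.3624

0.362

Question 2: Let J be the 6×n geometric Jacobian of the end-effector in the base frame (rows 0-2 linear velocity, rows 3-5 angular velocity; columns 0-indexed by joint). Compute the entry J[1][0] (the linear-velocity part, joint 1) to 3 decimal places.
0.259

axis z_0 = ẑ; lever o_n−o_0 = (0.2587,-2.5000,3.7946)
cross product → J_v[:, 0] = (2.5000,0.2587,-0.0000)
J_ω[:, 0] = z_0
entry J[1][0] = 0.2587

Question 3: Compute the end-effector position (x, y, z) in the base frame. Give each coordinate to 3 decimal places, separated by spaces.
0.259 -2.500 3.795

after link 1: o_1 = (0.0000, 0.0000, 0.0000)
after link 2: o_2 = (1.0000, -2.0000, -1.7321)
after link 3: o_3 = (-0.4142, 0.8284, 0.7174)
after link 4: o_4 = (-0.0518, 1.3284, 1.5040)
after link 5: o_5 = (0.2587, -2.5000, 3.7946)
after link 6: o_6 = (0.2587, -2.5000, 3.7946)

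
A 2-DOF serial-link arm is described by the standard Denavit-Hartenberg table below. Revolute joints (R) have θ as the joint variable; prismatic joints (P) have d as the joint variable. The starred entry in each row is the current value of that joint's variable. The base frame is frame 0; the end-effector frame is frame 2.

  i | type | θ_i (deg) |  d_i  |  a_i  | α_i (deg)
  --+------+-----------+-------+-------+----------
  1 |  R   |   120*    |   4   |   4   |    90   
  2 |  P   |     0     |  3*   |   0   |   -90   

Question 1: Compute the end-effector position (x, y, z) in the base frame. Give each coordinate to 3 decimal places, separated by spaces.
after link 1: o_1 = (-2.0000, 3.4641, 4.0000)
after link 2: o_2 = (0.5981, 4.9641, 4.0000)

0.598 4.964 4.000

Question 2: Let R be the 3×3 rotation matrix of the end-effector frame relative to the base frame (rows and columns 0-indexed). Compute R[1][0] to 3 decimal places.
0.866

End-effector x-axis (col 0 of R) = (-0.5000,0.8660,0.0000)
R[1][0] = 0.8660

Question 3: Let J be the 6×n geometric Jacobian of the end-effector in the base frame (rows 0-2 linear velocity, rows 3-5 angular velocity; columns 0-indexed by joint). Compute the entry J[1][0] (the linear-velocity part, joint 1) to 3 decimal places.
axis z_0 = ẑ; lever o_n−o_0 = (0.5981,4.9641,4.0000)
cross product → J_v[:, 0] = (-4.9641,0.5981,0.0000)
J_ω[:, 0] = z_0
entry J[1][0] = 0.5981

0.598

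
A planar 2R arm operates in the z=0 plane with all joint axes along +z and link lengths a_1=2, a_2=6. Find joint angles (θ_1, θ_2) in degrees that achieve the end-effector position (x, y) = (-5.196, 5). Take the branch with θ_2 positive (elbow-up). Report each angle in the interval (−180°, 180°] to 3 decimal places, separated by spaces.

cos θ_2 = (51.9984−2²−6²)/(2·2·6) = 0.4999; θ_2 = 60.0044° (elbow-up)
β = atan2(5.0000,-5.1960) = 136.1013°; ψ = atan2(5.1964,4.9996) = 46.1056°
θ_1 = β − ψ = 89.9956°

89.996 60.004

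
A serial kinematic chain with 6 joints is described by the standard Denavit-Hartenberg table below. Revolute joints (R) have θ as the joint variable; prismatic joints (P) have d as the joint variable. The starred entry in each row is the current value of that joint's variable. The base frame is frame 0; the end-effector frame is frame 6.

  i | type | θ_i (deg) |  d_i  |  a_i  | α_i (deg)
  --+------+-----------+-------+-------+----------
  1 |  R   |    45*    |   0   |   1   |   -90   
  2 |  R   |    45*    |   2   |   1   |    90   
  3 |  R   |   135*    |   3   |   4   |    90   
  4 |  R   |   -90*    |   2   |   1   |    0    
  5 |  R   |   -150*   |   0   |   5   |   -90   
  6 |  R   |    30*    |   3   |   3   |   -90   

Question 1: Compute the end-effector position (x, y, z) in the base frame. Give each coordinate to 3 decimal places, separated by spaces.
5.306 6.237 2.851

after link 1: o_1 = (0.7071, 0.7071, 0.0000)
after link 2: o_2 = (-0.2071, 2.6213, -0.7071)
after link 3: o_3 = (-2.1213, 4.7071, 3.4142)
after link 4: o_4 = (-2.9142, 5.9142, 1.7071)
after link 5: o_5 = (1.3847, 7.7132, 3.5190)
after link 6: o_6 = (5.3058, 6.2371, 2.8507)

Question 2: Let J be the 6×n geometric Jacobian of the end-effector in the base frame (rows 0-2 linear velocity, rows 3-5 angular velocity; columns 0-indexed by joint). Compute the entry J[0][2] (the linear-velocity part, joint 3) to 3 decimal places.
axis z_2 = (0.5000,0.5000,0.7071); lever o_n−o_2 = (5.5129,3.6158,3.5578)
cross product → J_v[:, 2] = (-0.7778,2.1193,-0.9486)
J_ω[:, 2] = z_2
entry J[0][2] = -0.7778

-0.778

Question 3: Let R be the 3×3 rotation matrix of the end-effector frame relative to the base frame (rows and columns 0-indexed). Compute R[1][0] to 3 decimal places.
End-effector x-axis (col 0 of R) = (0.8178,-0.1152,0.5638)
R[1][0] = -0.1152

-0.115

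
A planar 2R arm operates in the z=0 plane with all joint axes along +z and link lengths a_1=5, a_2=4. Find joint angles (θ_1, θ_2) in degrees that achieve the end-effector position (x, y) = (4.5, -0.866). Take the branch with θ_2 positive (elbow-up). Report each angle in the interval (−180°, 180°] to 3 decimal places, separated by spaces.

cos θ_2 = (21.0000−5²−4²)/(2·5·4) = -0.5000; θ_2 = 120.0001° (elbow-up)
β = atan2(-0.8660,4.5000) = -10.8931°; ψ = atan2(3.4641,3.0000) = 49.1066°
θ_1 = β − ψ = -59.9997°

-60.000 120.000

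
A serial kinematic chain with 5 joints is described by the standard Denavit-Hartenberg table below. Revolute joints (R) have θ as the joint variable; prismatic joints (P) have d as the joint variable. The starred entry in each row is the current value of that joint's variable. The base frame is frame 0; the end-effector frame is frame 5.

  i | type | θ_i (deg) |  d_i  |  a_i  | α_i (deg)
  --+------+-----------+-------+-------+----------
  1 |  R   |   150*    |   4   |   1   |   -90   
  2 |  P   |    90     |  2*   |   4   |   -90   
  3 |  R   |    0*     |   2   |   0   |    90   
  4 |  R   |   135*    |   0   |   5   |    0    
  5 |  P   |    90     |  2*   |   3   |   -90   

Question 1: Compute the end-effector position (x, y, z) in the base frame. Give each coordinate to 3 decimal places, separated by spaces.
after link 1: o_1 = (-0.8660, 0.5000, 4.0000)
after link 2: o_2 = (-1.8660, -1.2321, 0.0000)
after link 3: o_3 = (-0.1340, -2.2321, 0.0000)
after link 4: o_4 = (2.9279, -3.9998, 3.5355)
after link 5: o_5 = (0.0908, -4.6712, 5.6569)

0.091 -4.671 5.657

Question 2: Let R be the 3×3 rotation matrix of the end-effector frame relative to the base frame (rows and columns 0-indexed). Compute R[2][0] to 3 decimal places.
0.707

End-effector x-axis (col 0 of R) = (-0.6124,0.3536,0.7071)
R[2][0] = 0.7071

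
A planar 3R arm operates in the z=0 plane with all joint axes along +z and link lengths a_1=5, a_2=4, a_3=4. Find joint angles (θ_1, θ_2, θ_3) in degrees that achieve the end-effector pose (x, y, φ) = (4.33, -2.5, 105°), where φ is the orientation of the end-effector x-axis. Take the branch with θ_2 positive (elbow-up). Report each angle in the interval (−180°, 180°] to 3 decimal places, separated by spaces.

-69.732 45.003 129.729

wrist centre = target − a_3·(cos φ, sin φ) = (5.3653, -6.3637)
cos θ_2 = (69.2829−5²−4²)/(2·5·4) = 0.7071; θ_2 = 45.0028° (elbow-up)
β = atan2(-6.3637,5.3653) = -49.8656°; ψ = atan2(2.8286,7.8283) = 19.8661°
θ_1 = β − ψ = -69.7317°
θ_3 = φ − θ_1 − θ_2 = 129.7289° (wrapped to (-180°,180°])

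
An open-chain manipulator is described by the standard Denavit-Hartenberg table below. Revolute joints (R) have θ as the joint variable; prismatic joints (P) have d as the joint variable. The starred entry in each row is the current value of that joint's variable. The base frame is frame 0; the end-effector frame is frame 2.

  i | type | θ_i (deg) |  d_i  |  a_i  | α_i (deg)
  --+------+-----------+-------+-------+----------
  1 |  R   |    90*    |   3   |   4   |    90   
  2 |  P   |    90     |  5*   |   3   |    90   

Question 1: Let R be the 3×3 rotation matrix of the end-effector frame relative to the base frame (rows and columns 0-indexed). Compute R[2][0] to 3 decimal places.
1.000

End-effector x-axis (col 0 of R) = (-0.0000,0.0000,1.0000)
R[2][0] = 1.0000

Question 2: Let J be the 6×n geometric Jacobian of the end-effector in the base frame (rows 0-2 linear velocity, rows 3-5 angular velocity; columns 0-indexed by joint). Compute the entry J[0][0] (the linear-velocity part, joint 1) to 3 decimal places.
-4.000

axis z_0 = ẑ; lever o_n−o_0 = (5.0000,4.0000,6.0000)
cross product → J_v[:, 0] = (-4.0000,5.0000,0.0000)
J_ω[:, 0] = z_0
entry J[0][0] = -4.0000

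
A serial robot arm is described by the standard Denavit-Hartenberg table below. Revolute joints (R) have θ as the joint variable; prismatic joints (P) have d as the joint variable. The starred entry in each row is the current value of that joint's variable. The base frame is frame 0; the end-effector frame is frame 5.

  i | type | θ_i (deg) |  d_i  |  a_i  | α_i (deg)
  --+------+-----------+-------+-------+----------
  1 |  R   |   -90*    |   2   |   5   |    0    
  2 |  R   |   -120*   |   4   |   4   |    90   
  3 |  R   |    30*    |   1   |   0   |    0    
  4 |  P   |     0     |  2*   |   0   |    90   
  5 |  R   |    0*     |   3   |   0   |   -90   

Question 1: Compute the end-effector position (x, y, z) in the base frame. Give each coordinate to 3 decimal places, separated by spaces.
-3.263 0.348 3.402

after link 1: o_1 = (0.0000, -5.0000, 2.0000)
after link 2: o_2 = (-3.4641, -3.0000, 6.0000)
after link 3: o_3 = (-2.9641, -2.1340, 6.0000)
after link 4: o_4 = (-1.9641, -0.4019, 6.0000)
after link 5: o_5 = (-3.2631, 0.3481, 3.4019)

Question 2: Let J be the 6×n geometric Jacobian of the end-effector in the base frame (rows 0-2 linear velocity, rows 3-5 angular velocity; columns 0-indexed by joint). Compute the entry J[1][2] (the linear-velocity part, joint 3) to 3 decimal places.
1.299

axis z_2 = (0.5000,0.8660,0.0000); lever o_n−o_2 = (0.2010,3.3481,-2.5981)
cross product → J_v[:, 2] = (-2.2500,1.2990,1.5000)
J_ω[:, 2] = z_2
entry J[1][2] = 1.2990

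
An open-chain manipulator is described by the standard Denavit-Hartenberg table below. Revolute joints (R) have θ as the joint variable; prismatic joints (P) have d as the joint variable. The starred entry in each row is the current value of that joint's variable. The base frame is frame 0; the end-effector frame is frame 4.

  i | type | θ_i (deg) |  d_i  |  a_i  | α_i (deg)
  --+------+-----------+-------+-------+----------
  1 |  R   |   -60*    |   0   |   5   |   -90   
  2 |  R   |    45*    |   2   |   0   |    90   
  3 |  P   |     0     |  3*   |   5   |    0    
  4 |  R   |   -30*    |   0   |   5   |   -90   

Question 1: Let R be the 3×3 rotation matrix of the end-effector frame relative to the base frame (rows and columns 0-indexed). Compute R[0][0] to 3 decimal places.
-0.127

End-effector x-axis (col 0 of R) = (-0.1268,-0.7803,-0.6124)
R[0][0] = -0.1268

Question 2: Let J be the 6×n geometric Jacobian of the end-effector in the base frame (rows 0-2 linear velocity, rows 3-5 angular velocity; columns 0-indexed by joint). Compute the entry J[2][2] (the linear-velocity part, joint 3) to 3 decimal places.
prismatic axis z_2 = (0.3536,-0.6124,0.7071)
J_v[:, 2] = z_2; J_ω[:, 2] = (0,0,0)
entry J[2][2] = 0.7071

0.707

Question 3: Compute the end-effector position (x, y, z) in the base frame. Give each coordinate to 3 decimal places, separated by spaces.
6.426 -12.131 -4.476

after link 1: o_1 = (2.5000, -4.3301, 0.0000)
after link 2: o_2 = (4.2321, -3.3301, 0.0000)
after link 3: o_3 = (7.0605, -8.2291, -1.4142)
after link 4: o_4 = (6.4263, -12.1308, -4.4761)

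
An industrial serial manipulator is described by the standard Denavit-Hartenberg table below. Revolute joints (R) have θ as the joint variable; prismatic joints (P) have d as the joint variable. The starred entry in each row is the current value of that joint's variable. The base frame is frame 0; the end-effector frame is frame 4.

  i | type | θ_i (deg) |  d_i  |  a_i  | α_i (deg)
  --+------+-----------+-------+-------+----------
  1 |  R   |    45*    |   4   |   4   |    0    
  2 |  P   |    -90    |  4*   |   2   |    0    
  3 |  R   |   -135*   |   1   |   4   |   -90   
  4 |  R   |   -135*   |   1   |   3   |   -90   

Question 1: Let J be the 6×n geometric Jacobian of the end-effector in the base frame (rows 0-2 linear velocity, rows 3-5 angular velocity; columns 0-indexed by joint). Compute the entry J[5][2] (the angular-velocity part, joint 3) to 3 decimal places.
axis z_2 = (0.0000,0.0000,1.0000); lever o_n−o_2 = (-1.8787,-1.0000,3.1213)
cross product → J_v[:, 2] = (1.0000,-1.8787,0.0000)
J_ω[:, 2] = z_2
entry J[5][2] = 1.0000

1.000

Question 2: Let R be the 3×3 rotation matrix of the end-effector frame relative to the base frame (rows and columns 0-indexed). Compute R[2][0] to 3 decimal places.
End-effector x-axis (col 0 of R) = (0.7071,0.0000,0.7071)
R[2][0] = 0.7071

0.707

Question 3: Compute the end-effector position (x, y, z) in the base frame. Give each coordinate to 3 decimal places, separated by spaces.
2.364 0.414 11.121

after link 1: o_1 = (2.8284, 2.8284, 4.0000)
after link 2: o_2 = (4.2426, 1.4142, 8.0000)
after link 3: o_3 = (0.2426, 1.4142, 9.0000)
after link 4: o_4 = (2.3640, 0.4142, 11.1213)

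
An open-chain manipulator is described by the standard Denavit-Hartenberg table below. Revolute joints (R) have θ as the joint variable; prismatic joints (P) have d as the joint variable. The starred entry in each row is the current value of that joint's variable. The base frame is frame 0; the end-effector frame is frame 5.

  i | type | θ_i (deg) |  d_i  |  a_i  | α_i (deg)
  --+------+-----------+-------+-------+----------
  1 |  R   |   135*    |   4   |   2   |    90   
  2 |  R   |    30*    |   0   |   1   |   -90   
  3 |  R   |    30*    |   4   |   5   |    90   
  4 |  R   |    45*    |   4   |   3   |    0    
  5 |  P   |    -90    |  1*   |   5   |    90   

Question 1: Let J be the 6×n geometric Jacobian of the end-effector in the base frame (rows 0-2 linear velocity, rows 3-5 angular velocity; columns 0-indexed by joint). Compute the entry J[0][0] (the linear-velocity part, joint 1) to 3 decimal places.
-7.589

axis z_0 = ẑ; lever o_n−o_0 = (-9.0009,7.5890,12.6039)
cross product → J_v[:, 0] = (-7.5890,-9.0009,0.0000)
J_ω[:, 0] = z_0
entry J[0][0] = -7.5890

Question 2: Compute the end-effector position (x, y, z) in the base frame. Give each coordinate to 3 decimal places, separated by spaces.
after link 1: o_1 = (-1.4142, 1.4142, 4.0000)
after link 2: o_2 = (-2.0266, 2.0266, 4.5000)
after link 3: o_3 = (-5.0318, 1.4963, 10.1292)
after link 4: o_4 = (-4.9320, 4.7955, 13.8848)
after link 5: o_5 = (-9.0009, 7.5890, 12.6039)

-9.001 7.589 12.604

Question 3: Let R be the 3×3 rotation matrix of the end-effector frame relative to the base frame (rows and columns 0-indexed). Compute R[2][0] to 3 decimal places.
End-effector x-axis (col 0 of R) = (-0.8750,0.3750,-0.3062)
R[2][0] = -0.3062

-0.306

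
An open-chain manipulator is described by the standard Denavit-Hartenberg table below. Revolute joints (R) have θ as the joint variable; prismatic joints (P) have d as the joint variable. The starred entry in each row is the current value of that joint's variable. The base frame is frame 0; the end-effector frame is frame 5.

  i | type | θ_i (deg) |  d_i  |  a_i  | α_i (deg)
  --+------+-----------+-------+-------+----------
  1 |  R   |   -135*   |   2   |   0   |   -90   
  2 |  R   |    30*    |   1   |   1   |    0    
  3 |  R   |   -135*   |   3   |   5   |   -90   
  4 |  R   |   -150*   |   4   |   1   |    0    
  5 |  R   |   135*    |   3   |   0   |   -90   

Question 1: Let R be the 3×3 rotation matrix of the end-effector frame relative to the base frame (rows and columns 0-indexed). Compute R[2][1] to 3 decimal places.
-0.259

End-effector y-axis (col 1 of R) = (0.6830,0.6830,-0.2588)
R[2][1] = -0.2588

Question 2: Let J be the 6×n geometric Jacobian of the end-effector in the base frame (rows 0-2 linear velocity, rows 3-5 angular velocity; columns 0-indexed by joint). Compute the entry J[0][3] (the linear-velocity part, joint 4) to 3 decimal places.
0.704

axis z_3 = (-0.6830,-0.6830,0.2588); lever o_n−o_3 = (-4.5860,-5.2931,0.9752)
cross product → J_v[:, 3] = (0.7039,-0.5209,0.4830)
J_ω[:, 3] = z_3
entry J[0][3] = 0.7039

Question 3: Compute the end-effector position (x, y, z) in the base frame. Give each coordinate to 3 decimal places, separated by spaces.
after link 1: o_1 = (0.0000, 0.0000, 2.0000)
after link 2: o_2 = (0.0947, -1.3195, 1.5000)
after link 3: o_3 = (3.1311, -2.5257, 6.3296)
after link 4: o_4 = (0.5941, -5.7698, 6.5284)
after link 5: o_5 = (-1.4549, -7.8189, 7.3048)

-1.455 -7.819 7.305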